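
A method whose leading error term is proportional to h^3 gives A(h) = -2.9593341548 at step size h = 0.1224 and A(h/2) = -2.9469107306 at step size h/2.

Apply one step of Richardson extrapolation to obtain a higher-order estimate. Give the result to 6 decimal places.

Leading term ∝ h^3; use weight 8 = 2^3.
Weighted: (-23.5752858448) − (-2.9593341548) = -20.6159516900
Divide by 2^3 − 1 = 7.
So the Richardson estimate is -2.9451359557.

-2.945136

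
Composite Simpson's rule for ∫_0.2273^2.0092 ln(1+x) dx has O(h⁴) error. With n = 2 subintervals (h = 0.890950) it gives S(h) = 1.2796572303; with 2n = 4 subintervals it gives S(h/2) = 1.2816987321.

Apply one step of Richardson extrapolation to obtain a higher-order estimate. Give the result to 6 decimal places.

1.281835

Order 4 gives 2^r = 16 and 2^r − 1 = 15.
16 × 1.2816987321 − 1.2796572303 = 19.2275224833
Extrapolated: 19.2275224833 / 15 = 1.2818348322
Gap between inputs: 2.042e-03; correction applied: +0.0001361001.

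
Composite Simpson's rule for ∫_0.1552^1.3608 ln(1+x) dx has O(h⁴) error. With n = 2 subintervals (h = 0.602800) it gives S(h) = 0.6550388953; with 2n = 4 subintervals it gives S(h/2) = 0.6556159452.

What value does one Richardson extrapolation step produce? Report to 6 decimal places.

0.655654

Method order is 4; weight 2^4 = 16.
Weighted: 10.4898551232 − 0.6550388953 = 9.8348162279
Denominator 16 − 1 = 15.
R = 9.8348162279/15 = 0.6556544152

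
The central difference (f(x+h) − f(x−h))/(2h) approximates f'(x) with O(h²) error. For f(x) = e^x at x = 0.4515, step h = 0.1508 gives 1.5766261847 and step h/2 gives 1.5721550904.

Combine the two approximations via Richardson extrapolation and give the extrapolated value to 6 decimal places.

1.570665

r = 2: numerator weight 4, denominator 3.
Top: 4(1.5721550904) − (1.5766261847) = 4.7119941769
Divide by 2^2 − 1 = 3.
4.7119941769 ÷ 3 = 1.5706647256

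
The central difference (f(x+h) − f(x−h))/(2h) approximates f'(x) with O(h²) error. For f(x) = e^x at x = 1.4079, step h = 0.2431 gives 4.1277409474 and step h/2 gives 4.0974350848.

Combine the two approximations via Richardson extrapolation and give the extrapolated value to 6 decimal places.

r = 2, so 2^r = 4.
4 × 4.0974350848 = 16.3897403392; 16.3897403392 − 4.1277409474 = 12.2619993918
Denominator 4 − 1 = 3.
(4 × 4.0974350848 − 4.1277409474)/(4 − 1) = 4.0873331306
Shift from A(h/2): −0.0101019542.

4.087333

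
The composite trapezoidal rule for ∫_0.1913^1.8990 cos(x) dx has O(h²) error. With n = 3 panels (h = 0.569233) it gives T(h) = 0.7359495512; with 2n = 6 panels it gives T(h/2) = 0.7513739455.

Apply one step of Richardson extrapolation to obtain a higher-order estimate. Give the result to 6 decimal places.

0.756515

Order 2 gives 2^r = 4 and 2^r − 1 = 3.
2^2 × A(h/2) = 3.0054957820; minus A(h) gives 2.2695462308.
(4 × 0.7513739455 − 0.7359495512)/(4 − 1) = 0.7565154103
Shift from A(h/2): +0.0051414648.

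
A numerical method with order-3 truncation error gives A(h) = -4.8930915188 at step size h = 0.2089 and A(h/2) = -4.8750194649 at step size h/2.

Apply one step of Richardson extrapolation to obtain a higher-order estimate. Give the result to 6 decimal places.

-4.872438

Method order is 3; weight 2^3 = 8.
A(h/2) − A(h) = -4.8750194649 − (-4.8930915188) = 0.0180720539
Divide by 2^3 − 1 = 7: 0.0180720539/7 = 0.0025817220
R = -4.8750194649 + 0.0025817220 = -4.8724377429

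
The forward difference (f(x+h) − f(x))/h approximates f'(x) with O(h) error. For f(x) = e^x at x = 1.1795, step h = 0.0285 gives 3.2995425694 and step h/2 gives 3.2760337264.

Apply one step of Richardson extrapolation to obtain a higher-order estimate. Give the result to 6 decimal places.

3.252525

Method order is 1; weight 2^1 = 2.
Weighted: 6.5520674528 − 3.2995425694 = 3.2525248834
3.2525248834 ÷ 1 = 3.2525248834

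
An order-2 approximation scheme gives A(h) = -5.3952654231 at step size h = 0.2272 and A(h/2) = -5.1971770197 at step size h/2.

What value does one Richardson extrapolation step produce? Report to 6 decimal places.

-5.131148

r = 2, so 2^r = 4.
Top: 4(-5.1971770197) − (-5.3952654231) = -15.3934426557
Extrapolated: (-15.3934426557) / 3 = -5.1311475519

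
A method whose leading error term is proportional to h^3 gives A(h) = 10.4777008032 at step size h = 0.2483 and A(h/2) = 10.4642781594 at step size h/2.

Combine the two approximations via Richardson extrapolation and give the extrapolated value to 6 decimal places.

10.462361

Leading term ∝ h^3; use weight 8 = 2^3.
Weighted: 83.7142252752 − 10.4777008032 = 73.2365244720
73.2365244720 ÷ 7 = 10.4623606389
Shift from A(h/2): −0.0019175205.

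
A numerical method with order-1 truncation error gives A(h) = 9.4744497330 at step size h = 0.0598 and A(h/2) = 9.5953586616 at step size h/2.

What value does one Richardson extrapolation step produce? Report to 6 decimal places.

9.716268

Leading term ∝ h^1; use weight 2 = 2^1.
Weighted: 19.1907173232 − 9.4744497330 = 9.7162675902
(2·9.5953586616 − 9.4744497330)/(2 − 1) = 9.7162675902
Shift from A(h/2): +0.1209089286.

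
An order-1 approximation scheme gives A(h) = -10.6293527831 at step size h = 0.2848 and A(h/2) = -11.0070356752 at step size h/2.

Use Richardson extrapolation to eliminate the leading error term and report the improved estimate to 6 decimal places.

With r = 1 the leading error scales as h^1, so the weight is 2^1 = 2.
2*(-11.0070356752) = -22.0140713504; subtract (-10.6293527831) → -11.3847185673
(2*(-11.0070356752) − (-10.6293527831))/(2 − 1) = -11.3847185673
Correction |R − A(h/2)| = 3.777e-01; gap |A(h/2) − A(h)| = 3.777e-01.

-11.384719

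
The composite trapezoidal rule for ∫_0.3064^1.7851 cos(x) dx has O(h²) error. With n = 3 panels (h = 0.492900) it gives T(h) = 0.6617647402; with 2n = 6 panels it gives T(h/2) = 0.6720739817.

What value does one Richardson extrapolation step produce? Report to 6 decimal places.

Error is O(h^2); halving h shrinks it by 2^2 = 4.
Weighted: 2.6882959268 − 0.6617647402 = 2.0265311866
Denominator 4 − 1 = 3.
R = 2.0265311866/3 = 0.6755103955

0.675510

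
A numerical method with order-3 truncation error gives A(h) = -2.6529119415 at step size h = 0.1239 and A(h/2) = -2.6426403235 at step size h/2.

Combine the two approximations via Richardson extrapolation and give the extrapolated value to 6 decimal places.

With r = 3 the leading error scales as h^3, so the weight is 2^3 = 8.
A(h/2) − A(h) = -2.6426403235 − (-2.6529119415) = 0.0102716180
Divide by 2^3 − 1 = 7: 0.0102716180/7 = 0.0014673740
R = -2.6426403235 + 0.0014673740 = -2.6411729495
Shift from A(h/2): +0.0014673740.

-2.641173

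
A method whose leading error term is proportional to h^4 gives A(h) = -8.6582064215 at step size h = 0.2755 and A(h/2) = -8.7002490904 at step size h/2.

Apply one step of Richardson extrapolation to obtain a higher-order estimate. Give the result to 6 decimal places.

Order 4 gives 2^r = 16 and 2^r − 1 = 15.
A(h/2) − A(h) = -8.7002490904 − (-8.6582064215) = -0.0420426689
Correction (A(h/2) − A(h))/(16 − 1) = (-0.0420426689)/15 = -0.0028028446
R = A(h/2) + (A(h/2) − A(h))/15 = -8.7002490904 − 0.0028028446 = -8.7030519350

-8.703052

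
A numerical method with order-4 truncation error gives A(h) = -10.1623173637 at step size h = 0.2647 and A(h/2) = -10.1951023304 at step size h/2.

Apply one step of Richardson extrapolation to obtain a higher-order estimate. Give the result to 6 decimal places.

r = 4, so 2^r = 16.
16·(-10.1951023304) = -163.1216372864; subtract (-10.1623173637) → -152.9593199227
(-152.9593199227) ÷ 15 = -10.1972879948
Correction |R − A(h/2)| = 2.186e-03; gap |A(h/2) − A(h)| = 3.278e-02.

-10.197288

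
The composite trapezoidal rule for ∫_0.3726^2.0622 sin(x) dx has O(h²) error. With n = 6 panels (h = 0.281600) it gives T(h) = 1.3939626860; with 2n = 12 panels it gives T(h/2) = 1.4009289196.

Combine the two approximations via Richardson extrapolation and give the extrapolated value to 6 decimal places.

Leading term ∝ h^2; use weight 4 = 2^2.
4*1.4009289196 = 5.6037156784; subtract 1.3939626860 → 4.2097529924
Divide by 2^2 − 1 = 3.
4.2097529924 ÷ 3 = 1.4032509975

1.403251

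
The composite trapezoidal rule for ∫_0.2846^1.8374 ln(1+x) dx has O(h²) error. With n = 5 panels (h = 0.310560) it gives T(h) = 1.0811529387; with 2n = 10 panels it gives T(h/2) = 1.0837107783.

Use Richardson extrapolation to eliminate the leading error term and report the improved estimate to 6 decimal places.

The method has order 2: 2^2 = 4.
Numerator 4·A(h/2) − A(h) = 4·1.0837107783 − 1.0811529387 = 3.2536901745
(4·1.0837107783 − 1.0811529387)/(4 − 1) = 1.0845633915

1.084563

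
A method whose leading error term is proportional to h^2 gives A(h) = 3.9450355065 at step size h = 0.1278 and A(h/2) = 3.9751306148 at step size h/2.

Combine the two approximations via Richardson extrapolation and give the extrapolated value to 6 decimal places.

3.985162

r = 2, so 2^r = 4.
4*3.9751306148 = 15.9005224592; 15.9005224592 − 3.9450355065 = 11.9554869527
Divide by 2^2 − 1 = 3.
11.9554869527 ÷ 3 = 3.9851623176
Gap between inputs: 3.010e-02; correction applied: +0.0100317028.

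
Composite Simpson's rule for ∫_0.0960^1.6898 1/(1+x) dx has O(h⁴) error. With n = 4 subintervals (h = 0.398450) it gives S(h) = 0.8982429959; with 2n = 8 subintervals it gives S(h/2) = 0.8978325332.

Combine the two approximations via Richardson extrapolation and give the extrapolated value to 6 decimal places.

The method has order 4: 2^4 = 16.
Weighted: 14.3653205312 − 0.8982429959 = 13.4670775353
Denominator 16 − 1 = 15.
Result: 0.8978051690

0.897805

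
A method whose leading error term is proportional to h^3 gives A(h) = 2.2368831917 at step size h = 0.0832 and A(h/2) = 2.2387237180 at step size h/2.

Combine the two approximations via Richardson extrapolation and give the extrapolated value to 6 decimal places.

Leading term ∝ h^3; use weight 8 = 2^3.
Numerator 8×A(h/2) − A(h) = 8×2.2387237180 − 2.2368831917 = 15.6729065523
Divide by 2^3 − 1 = 7.
(8×2.2387237180 − 2.2368831917)/(8 − 1) = 2.2389866503

2.238987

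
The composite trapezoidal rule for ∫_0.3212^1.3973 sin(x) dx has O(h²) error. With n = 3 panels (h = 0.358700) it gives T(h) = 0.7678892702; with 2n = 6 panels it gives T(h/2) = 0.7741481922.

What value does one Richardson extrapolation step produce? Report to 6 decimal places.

Method order is 2; weight 2^2 = 4.
4 × 0.7741481922 = 3.0965927688; subtract 0.7678892702 → 2.3287034986
(4 × 0.7741481922 − 0.7678892702)/(4 − 1) = 0.7762344995
Gap between inputs: 6.259e-03; correction applied: +0.0020863073.

0.776234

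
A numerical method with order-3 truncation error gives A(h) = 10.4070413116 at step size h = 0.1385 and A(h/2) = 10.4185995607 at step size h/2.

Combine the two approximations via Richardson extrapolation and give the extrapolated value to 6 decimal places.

10.420251

Order 3 gives 2^r = 8 and 2^r − 1 = 7.
8 × 10.4185995607 = 83.3487964856; subtract 10.4070413116 → 72.9417551740
(8 × 10.4185995607 − 10.4070413116)/(8 − 1) = 10.4202507391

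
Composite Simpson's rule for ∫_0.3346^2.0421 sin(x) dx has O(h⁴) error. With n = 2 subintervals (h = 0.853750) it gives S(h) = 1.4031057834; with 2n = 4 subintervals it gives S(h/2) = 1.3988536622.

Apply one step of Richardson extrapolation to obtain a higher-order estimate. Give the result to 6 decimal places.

1.398570

r = 4: numerator weight 16, denominator 15.
16 × 1.3988536622 − 1.4031057834 = 20.9785528118
Divide by 2^4 − 1 = 15.
Result: 1.3985701875
Gap between inputs: 4.252e-03; correction applied: −0.0002834747.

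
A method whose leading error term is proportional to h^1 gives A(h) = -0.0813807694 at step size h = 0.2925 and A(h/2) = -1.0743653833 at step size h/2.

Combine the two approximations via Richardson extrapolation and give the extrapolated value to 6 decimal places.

-2.067350

With r = 1 the leading error scales as h^1, so the weight is 2^1 = 2.
A(h/2) − A(h) = -1.0743653833 − (-0.0813807694) = -0.9929846139
Divide by 2^1 − 1 = 1: (-0.9929846139)/1 = -0.9929846139
R = A(h/2) + (A(h/2) − A(h))/1 = -1.0743653833 − 0.9929846139 = -2.0673499972
Correction |R − A(h/2)| = 9.930e-01; gap |A(h/2) − A(h)| = 9.930e-01.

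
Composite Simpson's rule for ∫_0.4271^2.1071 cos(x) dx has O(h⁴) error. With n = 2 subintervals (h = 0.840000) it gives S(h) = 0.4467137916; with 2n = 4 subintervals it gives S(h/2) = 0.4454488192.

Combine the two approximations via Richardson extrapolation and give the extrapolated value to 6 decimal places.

r = 4: numerator weight 16, denominator 15.
16·0.4454488192 − 0.4467137916 = 6.6804673156
6.6804673156 ÷ 15 = 0.4453644877
Shift from A(h/2): −0.0000843315.

0.445364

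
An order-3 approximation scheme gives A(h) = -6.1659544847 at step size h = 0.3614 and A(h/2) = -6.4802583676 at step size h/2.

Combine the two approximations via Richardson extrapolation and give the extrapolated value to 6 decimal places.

Leading term ∝ h^3; use weight 8 = 2^3.
Difference of the inputs: -6.4802583676 − (-6.1659544847) = -0.3143038829
Divide by 2^3 − 1 = 7: (-0.3143038829)/7 = -0.0449005547
R = A(h/2) + (A(h/2) − A(h))/7 = -6.4802583676 − 0.0449005547 = -6.5251589223
Correction |R − A(h/2)| = 4.490e-02; gap |A(h/2) − A(h)| = 3.143e-01.

-6.525159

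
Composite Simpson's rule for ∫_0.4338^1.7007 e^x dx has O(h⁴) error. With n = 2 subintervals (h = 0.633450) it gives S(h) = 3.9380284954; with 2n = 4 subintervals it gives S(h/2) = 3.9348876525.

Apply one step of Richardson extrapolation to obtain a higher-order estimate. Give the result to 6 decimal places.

3.934678

r = 4: numerator weight 16, denominator 15.
16·3.9348876525 = 62.9582024400; subtract 3.9380284954 → 59.0201739446
59.0201739446 ÷ 15 = 3.9346782630
Shift from A(h/2): −0.0002093895.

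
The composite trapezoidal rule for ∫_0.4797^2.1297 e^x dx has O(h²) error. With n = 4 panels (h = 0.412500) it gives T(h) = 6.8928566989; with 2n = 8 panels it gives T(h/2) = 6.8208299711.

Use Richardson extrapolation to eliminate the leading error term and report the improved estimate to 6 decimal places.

6.796821

Leading term ∝ h^2; use weight 4 = 2^2.
Difference of the inputs: 6.8208299711 − 6.8928566989 = -0.0720267278
Correction (A(h/2) − A(h))/(4 − 1) = (-0.0720267278)/3 = -0.0240089093
R = 6.8208299711 − 0.0240089093 = 6.7968210618
Correction |R − A(h/2)| = 2.401e-02; gap |A(h/2) − A(h)| = 7.203e-02.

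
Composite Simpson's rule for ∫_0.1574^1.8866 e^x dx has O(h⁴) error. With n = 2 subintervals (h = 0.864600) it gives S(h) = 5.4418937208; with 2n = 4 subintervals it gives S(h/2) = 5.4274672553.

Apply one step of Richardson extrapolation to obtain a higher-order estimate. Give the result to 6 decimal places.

5.426505

Order 4 gives 2^r = 16 and 2^r − 1 = 15.
Weighted: 86.8394760848 − 5.4418937208 = 81.3975823640
Denominator 16 − 1 = 15.
81.3975823640 ÷ 15 = 5.4265054909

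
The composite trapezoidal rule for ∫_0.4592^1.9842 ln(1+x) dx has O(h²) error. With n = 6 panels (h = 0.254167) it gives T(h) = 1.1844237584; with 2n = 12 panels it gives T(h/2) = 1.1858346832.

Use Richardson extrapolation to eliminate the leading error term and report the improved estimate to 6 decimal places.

1.186305

Error is O(h^2); halving h shrinks it by 2^2 = 4.
2^2×A(h/2) = 4.7433387328; minus A(h) gives 3.5589149744.
Denominator 4 − 1 = 3.
So the Richardson estimate is 1.1863049915.
Correction |R − A(h/2)| = 4.703e-04; gap |A(h/2) − A(h)| = 1.411e-03.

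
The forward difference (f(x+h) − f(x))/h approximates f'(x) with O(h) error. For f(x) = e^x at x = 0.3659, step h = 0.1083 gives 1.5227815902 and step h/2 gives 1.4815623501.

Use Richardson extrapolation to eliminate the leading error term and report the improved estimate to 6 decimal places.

With r = 1 the leading error scales as h^1, so the weight is 2^1 = 2.
Numerator 2*A(h/2) − A(h) = 2*1.4815623501 − 1.5227815902 = 1.4403431100
1.4403431100 ÷ 1 = 1.4403431100

1.440343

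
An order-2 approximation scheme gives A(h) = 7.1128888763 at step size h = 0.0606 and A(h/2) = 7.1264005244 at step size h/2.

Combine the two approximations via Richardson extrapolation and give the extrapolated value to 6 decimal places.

The method has order 2: 2^2 = 4.
Difference of the inputs: 7.1264005244 − 7.1128888763 = 0.0135116481
Correction (A(h/2) − A(h))/(4 − 1) = 0.0135116481/3 = 0.0045038827
R = A(h/2) + (A(h/2) − A(h))/3 = 7.1264005244 + 0.0045038827 = 7.1309044071
Shift from A(h/2): +0.0045038827.

7.130904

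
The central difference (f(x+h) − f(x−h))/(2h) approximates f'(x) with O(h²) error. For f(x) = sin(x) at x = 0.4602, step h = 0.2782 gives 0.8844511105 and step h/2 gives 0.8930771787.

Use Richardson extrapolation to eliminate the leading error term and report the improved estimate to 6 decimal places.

r = 2: numerator weight 4, denominator 3.
2^2·A(h/2) = 3.5723087148; minus A(h) gives 2.6878576043.
Divide by 2^2 − 1 = 3.
Extrapolated: 2.6878576043 / 3 = 0.8959525348

0.895953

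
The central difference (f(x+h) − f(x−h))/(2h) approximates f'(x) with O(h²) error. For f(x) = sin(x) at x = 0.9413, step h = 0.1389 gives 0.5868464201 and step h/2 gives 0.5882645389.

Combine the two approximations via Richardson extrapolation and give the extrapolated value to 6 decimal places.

Method order is 2; weight 2^2 = 4.
Numerator 4·A(h/2) − A(h) = 4·0.5882645389 − 0.5868464201 = 1.7662117355
R = 1.7662117355/3 = 0.5887372452
Shift from A(h/2): +0.0004727063.

0.588737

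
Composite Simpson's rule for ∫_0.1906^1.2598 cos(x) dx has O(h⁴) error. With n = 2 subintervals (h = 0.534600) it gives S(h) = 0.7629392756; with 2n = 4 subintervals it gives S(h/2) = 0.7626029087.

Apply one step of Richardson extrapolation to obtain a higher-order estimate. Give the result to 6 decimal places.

0.762580

With r = 4 the leading error scales as h^4, so the weight is 2^4 = 16.
16 × 0.7626029087 = 12.2016465392; subtract 0.7629392756 → 11.4387072636
Divide by 2^4 − 1 = 15.
11.4387072636 ÷ 15 = 0.7625804842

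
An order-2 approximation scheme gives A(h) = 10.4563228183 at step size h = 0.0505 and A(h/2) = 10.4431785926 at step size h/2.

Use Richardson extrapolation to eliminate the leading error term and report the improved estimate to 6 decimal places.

Error is O(h^2); halving h shrinks it by 2^2 = 4.
Difference of the inputs: 10.4431785926 − 10.4563228183 = -0.0131442257
Divide by 2^2 − 1 = 3: (-0.0131442257)/3 = -0.0043814086
R = 10.4431785926 − 0.0043814086 = 10.4387971840

10.438797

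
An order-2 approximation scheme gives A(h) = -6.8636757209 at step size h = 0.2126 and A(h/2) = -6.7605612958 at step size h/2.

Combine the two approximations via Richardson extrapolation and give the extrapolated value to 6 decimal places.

Method order is 2; weight 2^2 = 4.
A(h/2) − A(h) = -6.7605612958 − (-6.8636757209) = 0.1031144251
Correction (A(h/2) − A(h))/(4 − 1) = 0.1031144251/3 = 0.0343714750
R = -6.7605612958 + 0.0343714750 = -6.7261898208

-6.726190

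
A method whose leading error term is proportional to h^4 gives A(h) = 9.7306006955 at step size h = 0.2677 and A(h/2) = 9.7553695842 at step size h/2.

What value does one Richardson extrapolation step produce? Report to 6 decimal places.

9.757021

r = 4: numerator weight 16, denominator 15.
Top: 16(9.7553695842) − (9.7306006955) = 146.3553126517
Extrapolated: 146.3553126517 / 15 = 9.7570208434
Correction |R − A(h/2)| = 1.651e-03; gap |A(h/2) − A(h)| = 2.477e-02.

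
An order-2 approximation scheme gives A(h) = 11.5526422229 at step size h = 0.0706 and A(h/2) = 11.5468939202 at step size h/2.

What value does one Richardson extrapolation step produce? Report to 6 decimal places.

Leading term ∝ h^2; use weight 4 = 2^2.
Weighted: 46.1875756808 − 11.5526422229 = 34.6349334579
Divide by 2^2 − 1 = 3.
Extrapolated: 34.6349334579 / 3 = 11.5449778193
Gap between inputs: 5.748e-03; correction applied: −0.0019161009.

11.544978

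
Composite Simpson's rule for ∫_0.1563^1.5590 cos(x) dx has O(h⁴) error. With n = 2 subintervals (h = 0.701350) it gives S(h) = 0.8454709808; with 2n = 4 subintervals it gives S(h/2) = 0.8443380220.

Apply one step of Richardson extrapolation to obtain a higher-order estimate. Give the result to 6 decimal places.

0.844262

Error is O(h^4); halving h shrinks it by 2^4 = 16.
Numerator 16*A(h/2) − A(h) = 16*0.8443380220 − 0.8454709808 = 12.6639373712
12.6639373712 ÷ 15 = 0.8442624914
Correction |R − A(h/2)| = 7.553e-05; gap |A(h/2) − A(h)| = 1.133e-03.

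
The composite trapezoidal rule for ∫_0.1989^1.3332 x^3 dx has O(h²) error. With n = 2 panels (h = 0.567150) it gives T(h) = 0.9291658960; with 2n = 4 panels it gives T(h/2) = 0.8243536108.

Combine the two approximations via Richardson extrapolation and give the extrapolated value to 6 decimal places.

0.789416

Method order is 2; weight 2^2 = 4.
Weighted: 3.2974144432 − 0.9291658960 = 2.3682485472
Divide by 2^2 − 1 = 3.
Result: 0.7894161824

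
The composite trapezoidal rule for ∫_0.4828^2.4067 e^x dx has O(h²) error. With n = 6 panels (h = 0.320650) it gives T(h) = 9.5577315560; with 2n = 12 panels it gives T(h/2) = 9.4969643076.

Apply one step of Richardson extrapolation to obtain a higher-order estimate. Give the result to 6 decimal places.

Leading term ∝ h^2; use weight 4 = 2^2.
4*9.4969643076 = 37.9878572304; 37.9878572304 − 9.5577315560 = 28.4301256744
R = 28.4301256744/3 = 9.4767085581

9.476709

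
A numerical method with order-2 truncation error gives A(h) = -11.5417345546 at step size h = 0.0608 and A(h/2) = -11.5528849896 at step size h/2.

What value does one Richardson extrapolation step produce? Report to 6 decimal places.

-11.556602

The method has order 2: 2^2 = 4.
Weighted: (-46.2115399584) − (-11.5417345546) = -34.6698054038
R = (-34.6698054038)/3 = -11.5566018013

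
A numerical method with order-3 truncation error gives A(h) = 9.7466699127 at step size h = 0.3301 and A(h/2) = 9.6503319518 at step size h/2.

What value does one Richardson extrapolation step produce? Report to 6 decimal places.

r = 3, so 2^r = 8.
8*9.6503319518 = 77.2026556144; 77.2026556144 − 9.7466699127 = 67.4559857017
Extrapolated: 67.4559857017 / 7 = 9.6365693860
Correction |R − A(h/2)| = 1.376e-02; gap |A(h/2) − A(h)| = 9.634e-02.

9.636569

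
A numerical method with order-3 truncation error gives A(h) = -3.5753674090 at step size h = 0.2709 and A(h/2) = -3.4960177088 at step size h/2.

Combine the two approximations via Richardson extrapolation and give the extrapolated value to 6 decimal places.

-3.484682

Leading term ∝ h^3; use weight 8 = 2^3.
Top: 8(-3.4960177088) − (-3.5753674090) = -24.3927742614
Denominator 8 − 1 = 7.
(8*(-3.4960177088) − (-3.5753674090))/(8 − 1) = -3.4846820373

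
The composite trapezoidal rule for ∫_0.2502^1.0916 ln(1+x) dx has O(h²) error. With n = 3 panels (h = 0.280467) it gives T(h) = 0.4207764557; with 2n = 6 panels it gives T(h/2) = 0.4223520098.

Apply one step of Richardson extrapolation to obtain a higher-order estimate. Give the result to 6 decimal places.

0.422877

r = 2, so 2^r = 4.
4·0.4223520098 = 1.6894080392; subtract 0.4207764557 → 1.2686315835
1.2686315835 ÷ 3 = 0.4228771945
Gap between inputs: 1.576e-03; correction applied: +0.0005251847.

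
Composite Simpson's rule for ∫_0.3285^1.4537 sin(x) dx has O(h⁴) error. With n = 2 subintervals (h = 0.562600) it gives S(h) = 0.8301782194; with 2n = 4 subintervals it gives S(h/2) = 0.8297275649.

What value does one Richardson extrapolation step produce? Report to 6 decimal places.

0.829698

With r = 4 the leading error scales as h^4, so the weight is 2^4 = 16.
Top: 16(0.8297275649) − (0.8301782194) = 12.4454628190
Extrapolated: 12.4454628190 / 15 = 0.8296975213
Gap between inputs: 4.507e-04; correction applied: −0.0000300436.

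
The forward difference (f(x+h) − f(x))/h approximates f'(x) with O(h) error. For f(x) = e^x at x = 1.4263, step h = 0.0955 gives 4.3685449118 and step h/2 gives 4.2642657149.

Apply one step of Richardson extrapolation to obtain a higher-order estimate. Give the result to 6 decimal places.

With r = 1 the leading error scales as h^1, so the weight is 2^1 = 2.
Weighted: 8.5285314298 − 4.3685449118 = 4.1599865180
R = 4.1599865180/1 = 4.1599865180
Shift from A(h/2): −0.1042791969.

4.159987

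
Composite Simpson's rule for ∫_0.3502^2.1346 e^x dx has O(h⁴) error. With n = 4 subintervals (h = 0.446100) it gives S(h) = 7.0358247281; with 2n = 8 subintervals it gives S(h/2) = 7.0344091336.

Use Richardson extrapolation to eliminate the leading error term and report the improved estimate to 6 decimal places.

Leading term ∝ h^4; use weight 16 = 2^4.
16×7.0344091336 = 112.5505461376; 112.5505461376 − 7.0358247281 = 105.5147214095
105.5147214095 ÷ 15 = 7.0343147606

7.034315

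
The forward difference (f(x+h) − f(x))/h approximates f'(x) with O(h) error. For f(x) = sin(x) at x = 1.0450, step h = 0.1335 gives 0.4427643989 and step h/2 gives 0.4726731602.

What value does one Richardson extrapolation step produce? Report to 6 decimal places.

0.502582

Error is O(h^1); halving h shrinks it by 2^1 = 2.
Weighted: 0.9453463204 − 0.4427643989 = 0.5025819215
0.5025819215 ÷ 1 = 0.5025819215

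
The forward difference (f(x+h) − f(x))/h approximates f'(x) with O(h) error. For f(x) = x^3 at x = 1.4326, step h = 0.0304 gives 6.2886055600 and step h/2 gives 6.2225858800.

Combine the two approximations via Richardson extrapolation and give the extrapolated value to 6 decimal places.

6.156566

r = 1: numerator weight 2, denominator 1.
2 × 6.2225858800 = 12.4451717600; subtract 6.2886055600 → 6.1565662000
Extrapolated: 6.1565662000 / 1 = 6.1565662000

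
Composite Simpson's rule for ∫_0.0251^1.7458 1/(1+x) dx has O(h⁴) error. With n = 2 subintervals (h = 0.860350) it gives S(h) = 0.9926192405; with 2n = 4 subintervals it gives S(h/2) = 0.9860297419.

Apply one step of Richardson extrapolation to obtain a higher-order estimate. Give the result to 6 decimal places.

0.985590

r = 4, so 2^r = 16.
16·0.9860297419 = 15.7764758704; 15.7764758704 − 0.9926192405 = 14.7838566299
(16·0.9860297419 − 0.9926192405)/(16 − 1) = 0.9855904420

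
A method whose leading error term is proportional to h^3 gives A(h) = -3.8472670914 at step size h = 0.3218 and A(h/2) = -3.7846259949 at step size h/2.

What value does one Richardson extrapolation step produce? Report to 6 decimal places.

Method order is 3; weight 2^3 = 8.
Top: 8(-3.7846259949) − (-3.8472670914) = -26.4297408678
Denominator 8 − 1 = 7.
So the Richardson estimate is -3.7756772668.

-3.775677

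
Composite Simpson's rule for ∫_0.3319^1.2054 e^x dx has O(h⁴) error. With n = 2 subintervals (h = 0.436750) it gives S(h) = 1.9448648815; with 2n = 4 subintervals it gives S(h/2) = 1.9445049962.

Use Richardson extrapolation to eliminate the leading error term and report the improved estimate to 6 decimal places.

r = 4: numerator weight 16, denominator 15.
Weighted: 31.1120799392 − 1.9448648815 = 29.1672150577
Extrapolated: 29.1672150577 / 15 = 1.9444810038

1.944481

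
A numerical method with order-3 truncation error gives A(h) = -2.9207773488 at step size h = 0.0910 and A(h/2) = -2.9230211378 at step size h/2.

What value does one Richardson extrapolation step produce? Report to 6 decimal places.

-2.923342

The method has order 3: 2^3 = 8.
8·(-2.9230211378) = -23.3841691024; (-23.3841691024) − (-2.9207773488) = -20.4633917536
(8·(-2.9230211378) − (-2.9207773488))/(8 − 1) = -2.9233416791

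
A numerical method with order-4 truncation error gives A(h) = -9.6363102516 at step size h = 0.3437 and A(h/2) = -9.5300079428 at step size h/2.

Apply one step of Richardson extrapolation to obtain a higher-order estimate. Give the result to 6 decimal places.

Leading term ∝ h^4; use weight 16 = 2^4.
16 × (-9.5300079428) − (-9.6363102516) = -142.8438168332
(16 × (-9.5300079428) − (-9.6363102516))/(16 − 1) = -9.5229211222

-9.522921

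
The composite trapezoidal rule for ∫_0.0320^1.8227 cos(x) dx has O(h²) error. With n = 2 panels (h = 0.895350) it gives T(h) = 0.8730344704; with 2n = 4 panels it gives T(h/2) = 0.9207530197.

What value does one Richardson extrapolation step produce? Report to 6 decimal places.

Error is O(h^2); halving h shrinks it by 2^2 = 4.
Weighted: 3.6830120788 − 0.8730344704 = 2.8099776084
(4 × 0.9207530197 − 0.8730344704)/(4 − 1) = 0.9366592028
Gap between inputs: 4.772e-02; correction applied: +0.0159061831.

0.936659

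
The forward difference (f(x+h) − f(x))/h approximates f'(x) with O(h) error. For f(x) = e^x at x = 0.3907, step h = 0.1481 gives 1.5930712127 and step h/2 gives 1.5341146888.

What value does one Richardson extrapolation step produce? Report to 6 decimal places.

Error is O(h^1); halving h shrinks it by 2^1 = 2.
2*1.5341146888 = 3.0682293776; subtract 1.5930712127 → 1.4751581649
Extrapolated: 1.4751581649 / 1 = 1.4751581649
Gap between inputs: 5.896e-02; correction applied: −0.0589565239.

1.475158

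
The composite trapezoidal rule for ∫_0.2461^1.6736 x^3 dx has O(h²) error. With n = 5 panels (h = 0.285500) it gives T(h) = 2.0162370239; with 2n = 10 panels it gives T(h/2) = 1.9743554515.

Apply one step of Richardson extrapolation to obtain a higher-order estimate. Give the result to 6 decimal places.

1.960395

Leading term ∝ h^2; use weight 4 = 2^2.
4 × 1.9743554515 = 7.8974218060; 7.8974218060 − 2.0162370239 = 5.8811847821
Denominator 4 − 1 = 3.
R = 5.8811847821/3 = 1.9603949274
Correction |R − A(h/2)| = 1.396e-02; gap |A(h/2) − A(h)| = 4.188e-02.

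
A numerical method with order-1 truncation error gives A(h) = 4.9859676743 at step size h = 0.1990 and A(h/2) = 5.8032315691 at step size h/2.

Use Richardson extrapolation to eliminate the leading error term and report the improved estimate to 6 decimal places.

6.620495

The method has order 1: 2^1 = 2.
2^1 × A(h/2) = 11.6064631382; minus A(h) gives 6.6204954639.
Extrapolated: 6.6204954639 / 1 = 6.6204954639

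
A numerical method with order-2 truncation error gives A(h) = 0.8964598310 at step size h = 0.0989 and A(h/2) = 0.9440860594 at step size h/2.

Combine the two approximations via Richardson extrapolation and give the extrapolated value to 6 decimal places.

0.959961

Method order is 2; weight 2^2 = 4.
Weighted: 3.7763442376 − 0.8964598310 = 2.8798844066
Divide by 2^2 − 1 = 3.
R = 2.8798844066/3 = 0.9599614689
Correction |R − A(h/2)| = 1.588e-02; gap |A(h/2) − A(h)| = 4.763e-02.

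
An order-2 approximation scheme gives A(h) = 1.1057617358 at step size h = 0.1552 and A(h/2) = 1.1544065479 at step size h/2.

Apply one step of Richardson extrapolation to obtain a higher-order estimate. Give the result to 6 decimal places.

1.170621

r = 2, so 2^r = 4.
Weighted: 4.6176261916 − 1.1057617358 = 3.5118644558
Divide by 2^2 − 1 = 3.
So the Richardson estimate is 1.1706214853.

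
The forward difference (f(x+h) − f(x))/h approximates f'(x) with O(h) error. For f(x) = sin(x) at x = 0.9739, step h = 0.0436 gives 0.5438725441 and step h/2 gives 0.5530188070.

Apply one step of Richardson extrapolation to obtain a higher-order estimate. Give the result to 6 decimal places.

Leading term ∝ h^1; use weight 2 = 2^1.
2^1×A(h/2) = 1.1060376140; minus A(h) gives 0.5621650699.
Denominator 2 − 1 = 1.
Extrapolated: 0.5621650699 / 1 = 0.5621650699
Gap between inputs: 9.146e-03; correction applied: +0.0091462629.

0.562165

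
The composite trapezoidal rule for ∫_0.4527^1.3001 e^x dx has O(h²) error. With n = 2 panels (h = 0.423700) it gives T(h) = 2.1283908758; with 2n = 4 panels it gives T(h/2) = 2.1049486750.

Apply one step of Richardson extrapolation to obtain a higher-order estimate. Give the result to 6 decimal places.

Leading term ∝ h^2; use weight 4 = 2^2.
A(h/2) − A(h) = 2.1049486750 − 2.1283908758 = -0.0234422008
Divide by 2^2 − 1 = 3: (-0.0234422008)/3 = -0.0078140669
R = 2.1049486750 − 0.0078140669 = 2.0971346081
Gap between inputs: 2.344e-02; correction applied: −0.0078140669.

2.097135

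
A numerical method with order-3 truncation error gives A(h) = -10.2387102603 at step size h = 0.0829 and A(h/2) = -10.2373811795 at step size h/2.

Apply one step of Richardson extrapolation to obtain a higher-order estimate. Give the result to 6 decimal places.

Leading term ∝ h^3; use weight 8 = 2^3.
Difference of the inputs: -10.2373811795 − (-10.2387102603) = 0.0013290808
Correction (A(h/2) − A(h))/(8 − 1) = 0.0013290808/7 = 0.0001898687
R = -10.2373811795 + 0.0001898687 = -10.2371913108

-10.237191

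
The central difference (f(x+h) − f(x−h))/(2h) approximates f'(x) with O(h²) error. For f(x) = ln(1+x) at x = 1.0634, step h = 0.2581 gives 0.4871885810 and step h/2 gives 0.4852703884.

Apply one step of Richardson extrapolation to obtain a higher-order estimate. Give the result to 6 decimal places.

0.484631

Leading term ∝ h^2; use weight 4 = 2^2.
4×0.4852703884 = 1.9410815536; 1.9410815536 − 0.4871885810 = 1.4538929726
1.4538929726 ÷ 3 = 0.4846309909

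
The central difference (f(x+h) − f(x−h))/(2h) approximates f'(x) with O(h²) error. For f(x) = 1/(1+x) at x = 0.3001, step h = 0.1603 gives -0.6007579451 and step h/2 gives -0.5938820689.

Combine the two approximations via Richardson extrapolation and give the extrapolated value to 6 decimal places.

-0.591590

r = 2: numerator weight 4, denominator 3.
4*(-0.5938820689) − (-0.6007579451) = -1.7747703305
(4*(-0.5938820689) − (-0.6007579451))/(4 − 1) = -0.5915901102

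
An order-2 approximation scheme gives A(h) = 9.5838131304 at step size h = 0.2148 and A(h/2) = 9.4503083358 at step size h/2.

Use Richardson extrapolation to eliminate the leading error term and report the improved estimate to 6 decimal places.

With r = 2 the leading error scales as h^2, so the weight is 2^2 = 4.
Weighted: 37.8012333432 − 9.5838131304 = 28.2174202128
Divide by 2^2 − 1 = 3.
28.2174202128 ÷ 3 = 9.4058067376

9.405807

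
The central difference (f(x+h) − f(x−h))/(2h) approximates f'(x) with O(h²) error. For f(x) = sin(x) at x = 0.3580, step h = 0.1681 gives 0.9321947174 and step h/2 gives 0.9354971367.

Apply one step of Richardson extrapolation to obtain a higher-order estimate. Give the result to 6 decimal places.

0.936598

The method has order 2: 2^2 = 4.
4 × 0.9354971367 = 3.7419885468; subtract 0.9321947174 → 2.8097938294
Extrapolated: 2.8097938294 / 3 = 0.9365979431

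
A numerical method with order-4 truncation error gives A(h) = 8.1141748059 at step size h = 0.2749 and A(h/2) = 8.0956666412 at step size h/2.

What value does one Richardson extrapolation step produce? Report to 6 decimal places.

The method has order 4: 2^4 = 16.
Numerator 16×A(h/2) − A(h) = 16×8.0956666412 − 8.1141748059 = 121.4164914533
Divide by 2^4 − 1 = 15.
So the Richardson estimate is 8.0944327636.
Correction |R − A(h/2)| = 1.234e-03; gap |A(h/2) − A(h)| = 1.851e-02.

8.094433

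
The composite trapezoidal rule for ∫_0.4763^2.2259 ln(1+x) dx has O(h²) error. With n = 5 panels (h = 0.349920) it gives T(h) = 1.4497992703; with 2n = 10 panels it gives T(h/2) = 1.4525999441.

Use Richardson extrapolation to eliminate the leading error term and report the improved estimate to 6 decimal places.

1.453534

Method order is 2; weight 2^2 = 4.
Numerator 4·A(h/2) − A(h) = 4·1.4525999441 − 1.4497992703 = 4.3606005061
Extrapolated: 4.3606005061 / 3 = 1.4535335020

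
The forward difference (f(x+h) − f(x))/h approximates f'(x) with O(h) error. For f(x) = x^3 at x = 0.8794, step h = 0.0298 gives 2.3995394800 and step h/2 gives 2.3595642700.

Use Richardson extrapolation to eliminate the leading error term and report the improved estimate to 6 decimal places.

r = 1, so 2^r = 2.
2*2.3595642700 − 2.3995394800 = 2.3195890600
R = 2.3195890600/1 = 2.3195890600

2.319589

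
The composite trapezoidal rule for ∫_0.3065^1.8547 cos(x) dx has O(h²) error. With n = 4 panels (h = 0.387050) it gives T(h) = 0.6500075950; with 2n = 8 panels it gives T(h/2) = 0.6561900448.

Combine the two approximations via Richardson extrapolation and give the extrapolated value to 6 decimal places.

0.658251

With r = 2 the leading error scales as h^2, so the weight is 2^2 = 4.
2^2×A(h/2) = 2.6247601792; minus A(h) gives 1.9747525842.
Denominator 4 − 1 = 3.
Extrapolated: 1.9747525842 / 3 = 0.6582508614
Gap between inputs: 6.182e-03; correction applied: +0.0020608166.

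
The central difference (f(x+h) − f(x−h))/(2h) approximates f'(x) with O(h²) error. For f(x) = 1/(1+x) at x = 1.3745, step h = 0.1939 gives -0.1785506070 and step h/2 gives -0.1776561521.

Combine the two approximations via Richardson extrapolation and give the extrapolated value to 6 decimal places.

Leading term ∝ h^2; use weight 4 = 2^2.
4·(-0.1776561521) = -0.7106246084; (-0.7106246084) − (-0.1785506070) = -0.5320740014
Divide by 2^2 − 1 = 3.
(-0.5320740014) ÷ 3 = -0.1773580005

-0.177358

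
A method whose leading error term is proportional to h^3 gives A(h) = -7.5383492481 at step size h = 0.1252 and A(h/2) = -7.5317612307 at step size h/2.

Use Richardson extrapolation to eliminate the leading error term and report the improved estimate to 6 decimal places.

-7.530820

The method has order 3: 2^3 = 8.
Difference of the inputs: -7.5317612307 − (-7.5383492481) = 0.0065880174
Divide by 2^3 − 1 = 7: 0.0065880174/7 = 0.0009411453
R = A(h/2) + (A(h/2) − A(h))/7 = -7.5317612307 + 0.0009411453 = -7.5308200854
Gap between inputs: 6.588e-03; correction applied: +0.0009411453.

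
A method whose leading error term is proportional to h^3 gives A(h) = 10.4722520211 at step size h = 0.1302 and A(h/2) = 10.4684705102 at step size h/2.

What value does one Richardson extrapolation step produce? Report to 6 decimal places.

10.467930

r = 3, so 2^r = 8.
Weighted: 83.7477640816 − 10.4722520211 = 73.2755120605
Divide by 2^3 − 1 = 7.
So the Richardson estimate is 10.4679302944.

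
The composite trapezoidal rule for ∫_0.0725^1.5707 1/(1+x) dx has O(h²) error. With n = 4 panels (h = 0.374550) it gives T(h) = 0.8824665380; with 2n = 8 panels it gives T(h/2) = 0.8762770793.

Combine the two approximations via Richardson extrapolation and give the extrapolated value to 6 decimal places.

Order 2 gives 2^r = 4 and 2^r − 1 = 3.
Difference of the inputs: 0.8762770793 − 0.8824665380 = -0.0061894587
Correction (A(h/2) − A(h))/(4 − 1) = (-0.0061894587)/3 = -0.0020631529
R = 0.8762770793 − 0.0020631529 = 0.8742139264
Gap between inputs: 6.189e-03; correction applied: −0.0020631529.

0.874214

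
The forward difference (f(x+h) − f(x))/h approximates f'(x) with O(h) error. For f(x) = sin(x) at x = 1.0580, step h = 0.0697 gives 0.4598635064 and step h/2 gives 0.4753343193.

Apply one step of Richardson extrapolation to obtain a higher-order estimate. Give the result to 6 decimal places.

0.490805

r = 1, so 2^r = 2.
2^1*A(h/2) = 0.9506686386; minus A(h) gives 0.4908051322.
R = 0.4908051322/1 = 0.4908051322
Shift from A(h/2): +0.0154708129.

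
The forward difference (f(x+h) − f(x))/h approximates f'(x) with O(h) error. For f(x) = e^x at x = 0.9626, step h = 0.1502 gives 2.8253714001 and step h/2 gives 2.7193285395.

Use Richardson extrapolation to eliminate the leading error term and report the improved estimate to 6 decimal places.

2.613286

Method order is 1; weight 2^1 = 2.
2·2.7193285395 = 5.4386570790; 5.4386570790 − 2.8253714001 = 2.6132856789
Divide by 2^1 − 1 = 1.
So the Richardson estimate is 2.6132856789.
Shift from A(h/2): −0.1060428606.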